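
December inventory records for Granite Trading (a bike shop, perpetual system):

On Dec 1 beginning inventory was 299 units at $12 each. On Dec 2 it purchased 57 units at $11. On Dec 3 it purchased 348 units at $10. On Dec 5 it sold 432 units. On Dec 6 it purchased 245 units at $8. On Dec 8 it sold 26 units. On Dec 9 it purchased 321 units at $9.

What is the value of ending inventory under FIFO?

Dec 5, 432 sold [FIFO — oldest first]: 299 @ $12 + 57 @ $11 + 76 @ $10 = $4,975
Dec 8, 26 sold [FIFO — oldest first]: 26 @ $10 = $260
Total COGS = $4,975 + $260 = $5,235
Ending inventory: 246 @ $10 + 245 @ $8 + 321 @ $9 = $7,309

Ending inventory = $7,309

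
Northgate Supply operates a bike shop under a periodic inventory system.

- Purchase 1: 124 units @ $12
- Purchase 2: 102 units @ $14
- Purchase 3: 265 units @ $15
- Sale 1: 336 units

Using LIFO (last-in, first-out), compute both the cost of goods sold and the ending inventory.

COGS = $4,969; ending inventory = $1,922

Sale 1 (336) [LIFO — newest first]: 265 @ $15 + 71 @ $14 = $4,969
Ending inventory: 124 @ $12 + 31 @ $14 = $1,922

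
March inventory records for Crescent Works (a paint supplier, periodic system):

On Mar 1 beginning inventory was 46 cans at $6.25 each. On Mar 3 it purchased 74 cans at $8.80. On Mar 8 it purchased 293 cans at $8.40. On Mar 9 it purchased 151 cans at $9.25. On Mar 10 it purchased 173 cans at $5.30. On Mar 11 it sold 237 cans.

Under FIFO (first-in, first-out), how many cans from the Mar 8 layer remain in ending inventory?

Mar 11, 237 sold [FIFO — oldest first]: 46 @ $6.25 + 74 @ $8.80 + 117 @ $8.40 = $1,921.50
Ending inventory: 176 @ $8.40 + 151 @ $9.25 + 173 @ $5.30 = $3,792.05

176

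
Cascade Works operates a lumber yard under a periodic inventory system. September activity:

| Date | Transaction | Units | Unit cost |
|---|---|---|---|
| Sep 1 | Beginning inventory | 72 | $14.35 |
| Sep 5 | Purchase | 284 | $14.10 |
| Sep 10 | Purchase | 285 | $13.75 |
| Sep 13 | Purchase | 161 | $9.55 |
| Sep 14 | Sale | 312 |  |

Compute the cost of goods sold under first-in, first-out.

COGS = $4,417.20

Sep 14, 312 sold [FIFO — oldest first]: 72 @ $14.35 + 240 @ $14.10 = $4,417.20
Ending inventory: 44 @ $14.10 + 285 @ $13.75 + 161 @ $9.55 = $6,076.70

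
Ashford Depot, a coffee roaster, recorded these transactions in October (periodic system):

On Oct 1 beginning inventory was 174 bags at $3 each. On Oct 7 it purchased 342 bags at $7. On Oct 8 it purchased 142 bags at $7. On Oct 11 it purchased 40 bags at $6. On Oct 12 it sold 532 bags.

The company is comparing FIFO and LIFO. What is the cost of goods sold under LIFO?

FIFO COGS: 174 @ $3 + 342 @ $7 + 16 @ $7 = $3,028
LIFO COGS: 40 @ $6 + 142 @ $7 + 342 @ $7 + 8 @ $3 = $3,652

COGS = $3,652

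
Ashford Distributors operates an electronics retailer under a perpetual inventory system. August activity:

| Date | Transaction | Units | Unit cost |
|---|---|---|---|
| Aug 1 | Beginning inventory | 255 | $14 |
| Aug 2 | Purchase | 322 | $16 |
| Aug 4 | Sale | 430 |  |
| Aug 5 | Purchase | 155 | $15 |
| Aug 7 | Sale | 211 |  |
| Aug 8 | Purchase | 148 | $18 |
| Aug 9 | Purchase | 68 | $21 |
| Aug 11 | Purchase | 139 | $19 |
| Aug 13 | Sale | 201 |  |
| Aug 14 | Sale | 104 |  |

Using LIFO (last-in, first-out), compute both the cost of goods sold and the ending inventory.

Aug 4, 430 sold [LIFO — newest first]: 322 @ $16 + 108 @ $14 = $6,664
Aug 7, 211 sold [LIFO — newest first]: 155 @ $15 + 56 @ $14 = $3,109
Aug 13, 201 sold [LIFO — newest first]: 139 @ $19 + 62 @ $21 = $3,943
Aug 14, 104 sold [LIFO — newest first]: 6 @ $21 + 98 @ $18 = $1,890
Total COGS = $6,664 + $3,109 + $3,943 + $1,890 = $15,606
Ending inventory: 91 @ $14 + 50 @ $18 = $2,174

COGS = $15,606; ending inventory = $2,174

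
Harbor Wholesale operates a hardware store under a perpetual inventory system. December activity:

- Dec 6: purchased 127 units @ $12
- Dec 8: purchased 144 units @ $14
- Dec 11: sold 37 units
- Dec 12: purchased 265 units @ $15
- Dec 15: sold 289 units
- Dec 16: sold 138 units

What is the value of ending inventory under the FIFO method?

Dec 11, 37 sold [FIFO — oldest first]: 37 @ $12 = $444
Dec 15, 289 sold [FIFO — oldest first]: 90 @ $12 + 144 @ $14 + 55 @ $15 = $3,921
Dec 16, 138 sold [FIFO — oldest first]: 138 @ $15 = $2,070
Total COGS = $444 + $3,921 + $2,070 = $6,435
Ending inventory: 72 @ $15 = $1,080

Ending inventory = $1,080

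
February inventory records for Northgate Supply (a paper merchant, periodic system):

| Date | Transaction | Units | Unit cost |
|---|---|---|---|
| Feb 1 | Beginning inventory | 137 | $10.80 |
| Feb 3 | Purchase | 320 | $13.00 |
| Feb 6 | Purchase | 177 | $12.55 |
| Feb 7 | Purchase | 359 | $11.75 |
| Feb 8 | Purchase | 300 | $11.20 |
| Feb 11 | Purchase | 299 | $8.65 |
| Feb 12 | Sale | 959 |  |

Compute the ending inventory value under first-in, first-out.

Feb 12, 959 sold [FIFO — oldest first]: 137 @ $10.80 + 320 @ $13.00 + 177 @ $12.55 + 325 @ $11.75 = $11,679.70
Ending inventory: 34 @ $11.75 + 300 @ $11.20 + 299 @ $8.65 = $6,345.85

Ending inventory = $6,345.85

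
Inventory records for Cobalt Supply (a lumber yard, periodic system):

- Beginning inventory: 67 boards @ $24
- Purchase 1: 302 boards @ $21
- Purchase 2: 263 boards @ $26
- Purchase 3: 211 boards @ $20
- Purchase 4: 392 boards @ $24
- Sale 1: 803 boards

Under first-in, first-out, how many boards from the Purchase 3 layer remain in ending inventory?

Sale 1 (803) [FIFO — oldest first]: 67 @ $24 + 302 @ $21 + 263 @ $26 + 171 @ $20 = $18,208
Ending inventory: 40 @ $20 + 392 @ $24 = $10,208

40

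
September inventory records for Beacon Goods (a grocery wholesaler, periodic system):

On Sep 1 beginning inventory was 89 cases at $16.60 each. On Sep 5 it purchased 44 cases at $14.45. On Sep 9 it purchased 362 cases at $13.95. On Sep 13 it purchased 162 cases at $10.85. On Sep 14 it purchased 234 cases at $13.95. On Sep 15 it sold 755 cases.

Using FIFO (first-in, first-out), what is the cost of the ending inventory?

Sep 15, 755 sold [FIFO — oldest first]: 89 @ $16.60 + 44 @ $14.45 + 362 @ $13.95 + 162 @ $10.85 + 98 @ $13.95 = $10,287.90
Ending inventory: 136 @ $13.95 = $1,897.20
Check: goods available $12,185.10 = COGS $10,287.90 + ending $1,897.20

Ending inventory = $1,897.20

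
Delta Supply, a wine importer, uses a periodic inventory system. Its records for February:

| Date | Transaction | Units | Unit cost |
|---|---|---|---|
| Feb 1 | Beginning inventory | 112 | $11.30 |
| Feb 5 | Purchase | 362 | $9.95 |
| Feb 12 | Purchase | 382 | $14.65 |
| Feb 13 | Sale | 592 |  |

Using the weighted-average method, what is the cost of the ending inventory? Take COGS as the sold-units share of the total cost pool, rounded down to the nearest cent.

Ending inventory = $3,227.16

Feb 13, sell 592: 592/856 × $10,463.80 → $7,236.64
Ending inventory (cost pool remaining) = $3,227.16
Check: goods available $10,463.80 = COGS $7,236.64 + ending $3,227.16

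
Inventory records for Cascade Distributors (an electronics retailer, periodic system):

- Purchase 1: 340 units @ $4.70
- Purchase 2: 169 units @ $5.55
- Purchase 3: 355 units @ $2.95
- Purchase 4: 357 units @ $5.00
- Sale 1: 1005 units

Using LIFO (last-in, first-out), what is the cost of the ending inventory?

Ending inventory = $1,015.20

Sale 1 (1005) [LIFO — newest first]: 357 @ $5.00 + 355 @ $2.95 + 169 @ $5.55 + 124 @ $4.70 = $4,353.00
Ending inventory: 216 @ $4.70 = $1,015.20
Check: goods available $5,368.20 = COGS $4,353.00 + ending $1,015.20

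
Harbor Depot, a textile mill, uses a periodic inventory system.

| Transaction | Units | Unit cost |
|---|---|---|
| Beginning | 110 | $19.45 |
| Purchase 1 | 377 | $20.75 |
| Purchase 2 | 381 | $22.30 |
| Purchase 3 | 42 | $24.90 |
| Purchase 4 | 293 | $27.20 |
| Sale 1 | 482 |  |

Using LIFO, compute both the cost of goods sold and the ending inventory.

Sale 1 (482) [LIFO — newest first]: 293 @ $27.20 + 42 @ $24.90 + 147 @ $22.30 = $12,293.50
Ending inventory: 110 @ $19.45 + 377 @ $20.75 + 234 @ $22.30 = $15,180.45

COGS = $12,293.50; ending inventory = $15,180.45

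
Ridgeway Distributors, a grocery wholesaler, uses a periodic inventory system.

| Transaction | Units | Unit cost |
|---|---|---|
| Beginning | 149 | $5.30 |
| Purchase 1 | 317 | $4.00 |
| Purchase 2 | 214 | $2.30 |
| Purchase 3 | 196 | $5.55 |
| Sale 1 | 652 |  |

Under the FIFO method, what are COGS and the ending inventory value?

COGS = $2,485.50; ending inventory = $1,152.20

Sale 1 (652) [FIFO — oldest first]: 149 @ $5.30 + 317 @ $4.00 + 186 @ $2.30 = $2,485.50
Ending inventory: 28 @ $2.30 + 196 @ $5.55 = $1,152.20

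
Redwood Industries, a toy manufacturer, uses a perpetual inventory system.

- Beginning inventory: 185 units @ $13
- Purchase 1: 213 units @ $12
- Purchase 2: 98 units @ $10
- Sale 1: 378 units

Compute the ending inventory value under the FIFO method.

Ending inventory = $1,220

Sale 1 (378) [FIFO — oldest first]: 185 @ $13 + 193 @ $12 = $4,721
Ending inventory: 20 @ $12 + 98 @ $10 = $1,220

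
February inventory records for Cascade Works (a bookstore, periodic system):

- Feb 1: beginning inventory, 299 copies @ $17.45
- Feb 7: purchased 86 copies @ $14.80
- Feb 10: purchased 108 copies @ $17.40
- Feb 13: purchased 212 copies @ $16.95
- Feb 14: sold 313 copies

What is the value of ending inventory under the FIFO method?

Feb 14, 313 sold [FIFO — oldest first]: 299 @ $17.45 + 14 @ $14.80 = $5,424.75
Ending inventory: 72 @ $14.80 + 108 @ $17.40 + 212 @ $16.95 = $6,538.20

Ending inventory = $6,538.20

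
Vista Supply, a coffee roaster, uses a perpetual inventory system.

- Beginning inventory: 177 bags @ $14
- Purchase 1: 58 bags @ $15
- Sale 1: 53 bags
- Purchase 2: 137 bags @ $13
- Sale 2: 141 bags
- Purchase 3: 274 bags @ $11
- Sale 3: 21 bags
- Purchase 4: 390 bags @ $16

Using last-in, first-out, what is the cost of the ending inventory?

Ending inventory = $11,516

Sale 1 (53) [LIFO — newest first]: 53 @ $15 = $795
Sale 2 (141) [LIFO — newest first]: 137 @ $13 + 4 @ $15 = $1,841
Sale 3 (21) [LIFO — newest first]: 21 @ $11 = $231
Total COGS = $795 + $1,841 + $231 = $2,867
Ending inventory: 177 @ $14 + 1 @ $15 + 253 @ $11 + 390 @ $16 = $11,516
Check: goods available $14,383 = COGS $2,867 + ending $11,516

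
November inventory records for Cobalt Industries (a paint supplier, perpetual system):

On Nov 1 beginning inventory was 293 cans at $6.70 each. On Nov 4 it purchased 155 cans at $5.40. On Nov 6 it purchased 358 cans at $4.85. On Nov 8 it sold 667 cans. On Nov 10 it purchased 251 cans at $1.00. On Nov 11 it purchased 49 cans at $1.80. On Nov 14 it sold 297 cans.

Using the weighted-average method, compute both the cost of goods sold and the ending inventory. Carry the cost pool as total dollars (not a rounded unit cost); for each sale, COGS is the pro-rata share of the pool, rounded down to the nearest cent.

After Nov 1: 293 on hand, pool $1,963.10 (≈ $6.7000 each)
After Nov 4: 448 on hand, pool $2,800.10 (≈ $6.2502 each)
After Nov 6: 806 on hand, pool $4,536.40 (≈ $5.6283 each)
Nov 8, sell 667: 667/806 × $4,536.40 → $3,754.06
After Nov 10: 390 on hand, pool $1,033.34 (≈ $2.6496 each)
After Nov 11: 439 on hand, pool $1,121.54 (≈ $2.5548 each)
Nov 14, sell 297: 297/439 × $1,121.54 → $758.76
Total COGS = $3,754.06 + $758.76 = $4,512.82
Ending inventory (cost pool remaining) = $362.78
Check: goods available $4,875.60 = COGS $4,512.82 + ending $362.78

COGS = $4,512.82; ending inventory = $362.78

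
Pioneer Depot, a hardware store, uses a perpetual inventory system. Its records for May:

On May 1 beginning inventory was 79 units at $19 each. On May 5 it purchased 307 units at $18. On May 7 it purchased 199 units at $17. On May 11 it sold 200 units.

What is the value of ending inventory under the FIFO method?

May 11, 200 sold [FIFO — oldest first]: 79 @ $19 + 121 @ $18 = $3,679
Ending inventory: 186 @ $18 + 199 @ $17 = $6,731

Ending inventory = $6,731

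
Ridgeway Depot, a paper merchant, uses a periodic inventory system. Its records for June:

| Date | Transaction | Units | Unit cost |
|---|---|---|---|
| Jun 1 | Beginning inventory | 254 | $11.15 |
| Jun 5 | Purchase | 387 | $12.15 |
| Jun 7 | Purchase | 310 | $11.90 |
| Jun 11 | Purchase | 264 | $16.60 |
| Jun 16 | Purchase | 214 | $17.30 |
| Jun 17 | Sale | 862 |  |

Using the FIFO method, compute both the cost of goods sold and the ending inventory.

Jun 17, 862 sold [FIFO — oldest first]: 254 @ $11.15 + 387 @ $12.15 + 221 @ $11.90 = $10,164.05
Ending inventory: 89 @ $11.90 + 264 @ $16.60 + 214 @ $17.30 = $9,143.70

COGS = $10,164.05; ending inventory = $9,143.70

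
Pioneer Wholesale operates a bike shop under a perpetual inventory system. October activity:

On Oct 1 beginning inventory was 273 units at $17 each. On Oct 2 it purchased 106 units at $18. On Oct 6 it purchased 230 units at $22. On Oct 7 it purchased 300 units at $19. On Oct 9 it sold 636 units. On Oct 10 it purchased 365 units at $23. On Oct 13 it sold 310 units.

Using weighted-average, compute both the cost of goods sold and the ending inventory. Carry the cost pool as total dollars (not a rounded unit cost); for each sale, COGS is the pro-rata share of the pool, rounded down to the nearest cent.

COGS = $18,715.53; ending inventory = $6,988.47

After Oct 1: 273 on hand, pool $4,641.00 (≈ $17.0000 each)
After Oct 2: 379 on hand, pool $6,549.00 (≈ $17.2797 each)
After Oct 6: 609 on hand, pool $11,609.00 (≈ $19.0624 each)
After Oct 7: 909 on hand, pool $17,309.00 (≈ $19.0418 each)
Oct 9, sell 636: 636/909 × $17,309.00 → $12,110.58
After Oct 10: 638 on hand, pool $13,593.42 (≈ $21.3063 each)
Oct 13, sell 310: 310/638 × $13,593.42 → $6,604.95
Total COGS = $12,110.58 + $6,604.95 = $18,715.53
Ending inventory (cost pool remaining) = $6,988.47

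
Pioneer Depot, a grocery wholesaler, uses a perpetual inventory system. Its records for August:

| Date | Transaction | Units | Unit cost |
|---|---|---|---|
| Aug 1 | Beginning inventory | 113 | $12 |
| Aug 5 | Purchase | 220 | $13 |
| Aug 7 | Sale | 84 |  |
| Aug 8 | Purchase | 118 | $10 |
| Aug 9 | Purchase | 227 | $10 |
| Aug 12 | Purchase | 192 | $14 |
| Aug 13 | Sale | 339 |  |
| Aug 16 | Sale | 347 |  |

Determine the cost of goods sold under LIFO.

COGS = $9,154

Aug 7, 84 sold [LIFO — newest first]: 84 @ $13 = $1,092
Aug 13, 339 sold [LIFO — newest first]: 192 @ $14 + 147 @ $10 = $4,158
Aug 16, 347 sold [LIFO — newest first]: 80 @ $10 + 118 @ $10 + 136 @ $13 + 13 @ $12 = $3,904
Total COGS = $1,092 + $4,158 + $3,904 = $9,154
Ending inventory: 100 @ $12 = $1,200
Check: goods available $10,354 = COGS $9,154 + ending $1,200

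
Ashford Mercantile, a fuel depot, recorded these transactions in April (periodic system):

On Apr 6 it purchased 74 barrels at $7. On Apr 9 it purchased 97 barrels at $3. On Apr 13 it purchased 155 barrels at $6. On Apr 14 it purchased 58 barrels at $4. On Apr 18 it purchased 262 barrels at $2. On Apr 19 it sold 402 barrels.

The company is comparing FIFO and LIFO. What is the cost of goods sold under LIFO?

COGS = $1,248

FIFO COGS: 74 @ $7 + 97 @ $3 + 155 @ $6 + 58 @ $4 + 18 @ $2 = $2,007
LIFO COGS: 262 @ $2 + 58 @ $4 + 82 @ $6 = $1,248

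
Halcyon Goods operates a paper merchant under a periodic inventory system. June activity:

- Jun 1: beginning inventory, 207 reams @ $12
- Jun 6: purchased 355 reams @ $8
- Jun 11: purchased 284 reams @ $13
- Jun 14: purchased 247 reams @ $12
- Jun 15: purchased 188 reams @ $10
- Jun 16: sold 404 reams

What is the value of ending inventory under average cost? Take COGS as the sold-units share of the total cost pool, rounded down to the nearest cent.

Ending inventory = $9,488.86

Jun 16, sell 404: 404/1281 × $13,860.00 → $4,371.14
Ending inventory (cost pool remaining) = $9,488.86
Check: goods available $13,860.00 = COGS $4,371.14 + ending $9,488.86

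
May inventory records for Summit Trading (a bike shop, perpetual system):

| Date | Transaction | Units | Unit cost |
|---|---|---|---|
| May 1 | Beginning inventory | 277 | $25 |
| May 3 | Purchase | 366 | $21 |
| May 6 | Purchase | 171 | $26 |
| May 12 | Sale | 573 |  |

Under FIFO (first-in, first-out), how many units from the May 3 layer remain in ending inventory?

70

May 12, 573 sold [FIFO — oldest first]: 277 @ $25 + 296 @ $21 = $13,141
Ending inventory: 70 @ $21 + 171 @ $26 = $5,916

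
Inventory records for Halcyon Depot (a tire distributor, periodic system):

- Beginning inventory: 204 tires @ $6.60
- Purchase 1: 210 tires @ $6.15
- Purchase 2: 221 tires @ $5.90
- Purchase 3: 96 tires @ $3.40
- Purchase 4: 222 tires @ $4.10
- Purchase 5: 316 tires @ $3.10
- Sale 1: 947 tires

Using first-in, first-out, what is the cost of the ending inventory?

Sale 1 (947) [FIFO — oldest first]: 204 @ $6.60 + 210 @ $6.15 + 221 @ $5.90 + 96 @ $3.40 + 216 @ $4.10 = $5,153.80
Ending inventory: 6 @ $4.10 + 316 @ $3.10 = $1,004.20

Ending inventory = $1,004.20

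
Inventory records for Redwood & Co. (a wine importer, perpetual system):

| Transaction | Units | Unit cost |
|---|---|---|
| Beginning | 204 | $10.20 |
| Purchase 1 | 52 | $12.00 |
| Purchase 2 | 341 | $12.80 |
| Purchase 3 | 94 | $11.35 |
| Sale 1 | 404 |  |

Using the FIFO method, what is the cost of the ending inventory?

Sale 1 (404) [FIFO — oldest first]: 204 @ $10.20 + 52 @ $12.00 + 148 @ $12.80 = $4,599.20
Ending inventory: 193 @ $12.80 + 94 @ $11.35 = $3,537.30

Ending inventory = $3,537.30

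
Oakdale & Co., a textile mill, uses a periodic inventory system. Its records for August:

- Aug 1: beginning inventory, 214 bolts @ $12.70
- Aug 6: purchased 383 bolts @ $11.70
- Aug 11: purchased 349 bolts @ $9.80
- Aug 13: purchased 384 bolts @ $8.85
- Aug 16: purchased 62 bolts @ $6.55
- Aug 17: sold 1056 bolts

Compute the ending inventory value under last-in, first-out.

Ending inventory = $4,145.20

Aug 17, 1056 sold [LIFO — newest first]: 62 @ $6.55 + 384 @ $8.85 + 349 @ $9.80 + 261 @ $11.70 = $10,278.40
Ending inventory: 214 @ $12.70 + 122 @ $11.70 = $4,145.20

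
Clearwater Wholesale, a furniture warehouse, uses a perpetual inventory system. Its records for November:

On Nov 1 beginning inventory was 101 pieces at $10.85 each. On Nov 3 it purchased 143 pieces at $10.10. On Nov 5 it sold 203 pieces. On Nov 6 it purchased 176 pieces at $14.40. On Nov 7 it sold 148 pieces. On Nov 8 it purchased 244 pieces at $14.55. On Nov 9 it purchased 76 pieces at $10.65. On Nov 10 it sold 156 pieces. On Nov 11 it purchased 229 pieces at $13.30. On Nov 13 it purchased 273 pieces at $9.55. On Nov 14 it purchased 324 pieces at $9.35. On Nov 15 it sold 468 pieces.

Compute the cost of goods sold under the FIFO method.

Nov 5, 203 sold [FIFO — oldest first]: 101 @ $10.85 + 102 @ $10.10 = $2,126.05
Nov 7, 148 sold [FIFO — oldest first]: 41 @ $10.10 + 107 @ $14.40 = $1,954.90
Nov 10, 156 sold [FIFO — oldest first]: 69 @ $14.40 + 87 @ $14.55 = $2,259.45
Nov 15, 468 sold [FIFO — oldest first]: 157 @ $14.55 + 76 @ $10.65 + 229 @ $13.30 + 6 @ $9.55 = $6,196.75
Total COGS = $2,126.05 + $1,954.90 + $2,259.45 + $6,196.75 = $12,537.15
Ending inventory: 267 @ $9.55 + 324 @ $9.35 = $5,579.25
Check: goods available $18,116.40 = COGS $12,537.15 + ending $5,579.25

COGS = $12,537.15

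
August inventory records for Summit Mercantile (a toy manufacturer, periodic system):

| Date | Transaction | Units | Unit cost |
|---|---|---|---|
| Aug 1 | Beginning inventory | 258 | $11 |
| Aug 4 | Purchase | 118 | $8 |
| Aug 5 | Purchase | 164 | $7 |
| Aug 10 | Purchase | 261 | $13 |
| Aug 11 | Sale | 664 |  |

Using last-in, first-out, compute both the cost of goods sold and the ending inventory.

Aug 11, 664 sold [LIFO — newest first]: 261 @ $13 + 164 @ $7 + 118 @ $8 + 121 @ $11 = $6,816
Ending inventory: 137 @ $11 = $1,507
Check: goods available $8,323 = COGS $6,816 + ending $1,507

COGS = $6,816; ending inventory = $1,507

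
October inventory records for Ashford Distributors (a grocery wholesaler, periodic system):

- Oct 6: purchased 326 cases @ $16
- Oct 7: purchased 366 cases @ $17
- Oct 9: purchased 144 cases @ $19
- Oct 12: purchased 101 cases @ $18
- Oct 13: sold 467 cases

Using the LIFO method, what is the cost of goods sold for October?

Oct 13, 467 sold [LIFO — newest first]: 101 @ $18 + 144 @ $19 + 222 @ $17 = $8,328
Ending inventory: 326 @ $16 + 144 @ $17 = $7,664
Check: goods available $15,992 = COGS $8,328 + ending $7,664

COGS = $8,328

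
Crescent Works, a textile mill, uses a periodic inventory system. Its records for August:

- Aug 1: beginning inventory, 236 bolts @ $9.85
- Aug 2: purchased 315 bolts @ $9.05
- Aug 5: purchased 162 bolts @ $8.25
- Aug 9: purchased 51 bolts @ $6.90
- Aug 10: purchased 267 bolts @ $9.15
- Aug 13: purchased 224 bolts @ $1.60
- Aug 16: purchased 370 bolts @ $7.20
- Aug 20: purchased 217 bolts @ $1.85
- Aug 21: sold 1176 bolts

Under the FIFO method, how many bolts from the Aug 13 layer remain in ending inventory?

Aug 21, 1176 sold [FIFO — oldest first]: 236 @ $9.85 + 315 @ $9.05 + 162 @ $8.25 + 51 @ $6.90 + 267 @ $9.15 + 145 @ $1.60 = $9,538.80
Ending inventory: 79 @ $1.60 + 370 @ $7.20 + 217 @ $1.85 = $3,191.85

79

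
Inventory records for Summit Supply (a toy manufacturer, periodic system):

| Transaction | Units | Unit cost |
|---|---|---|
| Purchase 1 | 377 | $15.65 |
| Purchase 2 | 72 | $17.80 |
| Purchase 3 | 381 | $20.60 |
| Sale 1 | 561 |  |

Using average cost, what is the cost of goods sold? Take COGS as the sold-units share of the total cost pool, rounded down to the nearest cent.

COGS = $10,159.00

Sale 1, sell 561: 561/830 × $15,030.25 → $10,159.00
Ending inventory (cost pool remaining) = $4,871.25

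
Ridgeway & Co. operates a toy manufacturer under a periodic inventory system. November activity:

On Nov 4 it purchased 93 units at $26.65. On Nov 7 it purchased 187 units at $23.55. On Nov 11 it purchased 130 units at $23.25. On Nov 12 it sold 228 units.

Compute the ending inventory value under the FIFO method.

Nov 12, 228 sold [FIFO — oldest first]: 93 @ $26.65 + 135 @ $23.55 = $5,657.70
Ending inventory: 52 @ $23.55 + 130 @ $23.25 = $4,247.10

Ending inventory = $4,247.10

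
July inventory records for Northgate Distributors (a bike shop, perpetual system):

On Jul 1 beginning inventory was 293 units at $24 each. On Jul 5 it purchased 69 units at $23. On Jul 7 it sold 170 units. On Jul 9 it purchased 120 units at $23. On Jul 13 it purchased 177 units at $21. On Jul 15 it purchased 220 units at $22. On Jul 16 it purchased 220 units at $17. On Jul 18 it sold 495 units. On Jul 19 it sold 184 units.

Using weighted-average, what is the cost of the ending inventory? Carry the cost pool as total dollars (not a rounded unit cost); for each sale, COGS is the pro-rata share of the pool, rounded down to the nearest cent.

Ending inventory = $5,282.14

After Jul 1: 293 on hand, pool $7,032.00 (≈ $24.0000 each)
After Jul 5: 362 on hand, pool $8,619.00 (≈ $23.8094 each)
Jul 7, sell 170: 170/362 × $8,619.00 → $4,047.59
After Jul 9: 312 on hand, pool $7,331.41 (≈ $23.4981 each)
After Jul 13: 489 on hand, pool $11,048.41 (≈ $22.5939 each)
After Jul 15: 709 on hand, pool $15,888.41 (≈ $22.4096 each)
After Jul 16: 929 on hand, pool $19,628.41 (≈ $21.1285 each)
Jul 18, sell 495: 495/929 × $19,628.41 → $10,458.62
Jul 19, sell 184: 184/434 × $9,169.79 → $3,887.65
Total COGS = $4,047.59 + $10,458.62 + $3,887.65 = $18,393.86
Ending inventory (cost pool remaining) = $5,282.14
Check: goods available $23,676.00 = COGS $18,393.86 + ending $5,282.14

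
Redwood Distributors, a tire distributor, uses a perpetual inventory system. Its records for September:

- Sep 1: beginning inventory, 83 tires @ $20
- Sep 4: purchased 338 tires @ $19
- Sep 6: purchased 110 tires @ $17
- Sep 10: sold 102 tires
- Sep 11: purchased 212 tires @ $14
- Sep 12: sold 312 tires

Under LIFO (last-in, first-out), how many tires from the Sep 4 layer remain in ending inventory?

246

Sep 10, 102 sold [LIFO — newest first]: 102 @ $17 = $1,734
Sep 12, 312 sold [LIFO — newest first]: 212 @ $14 + 8 @ $17 + 92 @ $19 = $4,852
Total COGS = $1,734 + $4,852 = $6,586
Ending inventory: 83 @ $20 + 246 @ $19 = $6,334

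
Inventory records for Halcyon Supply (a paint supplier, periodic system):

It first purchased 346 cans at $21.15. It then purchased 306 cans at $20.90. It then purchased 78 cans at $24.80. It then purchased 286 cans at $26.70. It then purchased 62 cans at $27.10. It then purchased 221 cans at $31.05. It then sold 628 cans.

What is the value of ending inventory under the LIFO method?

Ending inventory = $14,184.50

Sale 1 (628) [LIFO — newest first]: 221 @ $31.05 + 62 @ $27.10 + 286 @ $26.70 + 59 @ $24.80 = $17,641.65
Ending inventory: 346 @ $21.15 + 306 @ $20.90 + 19 @ $24.80 = $14,184.50
Check: goods available $31,826.15 = COGS $17,641.65 + ending $14,184.50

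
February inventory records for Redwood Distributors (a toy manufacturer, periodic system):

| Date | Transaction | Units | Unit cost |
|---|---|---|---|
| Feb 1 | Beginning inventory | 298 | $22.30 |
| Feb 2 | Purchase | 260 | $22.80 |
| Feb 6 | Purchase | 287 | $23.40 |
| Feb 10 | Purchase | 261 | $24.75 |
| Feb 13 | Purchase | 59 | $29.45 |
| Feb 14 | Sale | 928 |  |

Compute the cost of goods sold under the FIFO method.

COGS = $21,343.45

Feb 14, 928 sold [FIFO — oldest first]: 298 @ $22.30 + 260 @ $22.80 + 287 @ $23.40 + 83 @ $24.75 = $21,343.45
Ending inventory: 178 @ $24.75 + 59 @ $29.45 = $6,143.05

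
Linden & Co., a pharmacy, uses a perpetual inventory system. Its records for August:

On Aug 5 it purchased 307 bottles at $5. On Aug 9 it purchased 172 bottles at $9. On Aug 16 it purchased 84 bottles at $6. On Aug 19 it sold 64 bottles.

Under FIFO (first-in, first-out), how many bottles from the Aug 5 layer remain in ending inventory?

Aug 19, 64 sold [FIFO — oldest first]: 64 @ $5 = $320
Ending inventory: 243 @ $5 + 172 @ $9 + 84 @ $6 = $3,267

243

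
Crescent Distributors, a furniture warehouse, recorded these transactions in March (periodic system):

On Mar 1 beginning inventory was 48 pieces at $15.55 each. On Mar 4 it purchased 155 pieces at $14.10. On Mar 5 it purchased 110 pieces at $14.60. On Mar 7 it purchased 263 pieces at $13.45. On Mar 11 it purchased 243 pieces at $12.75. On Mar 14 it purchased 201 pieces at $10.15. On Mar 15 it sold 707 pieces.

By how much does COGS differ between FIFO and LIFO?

FIFO COGS: 48 @ $15.55 + 155 @ $14.10 + 110 @ $14.60 + 263 @ $13.45 + 131 @ $12.75 = $9,745.50
LIFO COGS: 201 @ $10.15 + 243 @ $12.75 + 263 @ $13.45 = $8,675.75
Difference = |$9,745.50 − $8,675.75| = $1,069.75

$1,069.75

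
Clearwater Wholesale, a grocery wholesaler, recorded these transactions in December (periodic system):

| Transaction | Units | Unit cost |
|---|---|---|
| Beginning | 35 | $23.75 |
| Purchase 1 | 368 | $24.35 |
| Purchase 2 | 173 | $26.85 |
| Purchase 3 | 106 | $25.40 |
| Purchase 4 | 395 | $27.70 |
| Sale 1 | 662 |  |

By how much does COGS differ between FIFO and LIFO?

FIFO COGS: 35 @ $23.75 + 368 @ $24.35 + 173 @ $26.85 + 86 @ $25.40 = $16,621.50
LIFO COGS: 395 @ $27.70 + 106 @ $25.40 + 161 @ $26.85 = $17,956.75
Difference = |$16,621.50 − $17,956.75| = $1,335.25

$1,335.25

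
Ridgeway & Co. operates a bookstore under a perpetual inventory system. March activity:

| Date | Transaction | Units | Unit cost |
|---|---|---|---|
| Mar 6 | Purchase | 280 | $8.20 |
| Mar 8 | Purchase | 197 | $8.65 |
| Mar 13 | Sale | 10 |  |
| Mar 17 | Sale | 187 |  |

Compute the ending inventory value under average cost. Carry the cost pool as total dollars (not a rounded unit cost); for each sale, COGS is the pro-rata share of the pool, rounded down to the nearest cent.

Ending inventory = $2,348.05

After Mar 6: 280 on hand, pool $2,296.00 (≈ $8.2000 each)
After Mar 8: 477 on hand, pool $4,000.05 (≈ $8.3858 each)
Mar 13, sell 10: 10/477 × $4,000.05 → $83.85
Mar 17, sell 187: 187/467 × $3,916.20 → $1,568.15
Total COGS = $83.85 + $1,568.15 = $1,652.00
Ending inventory (cost pool remaining) = $2,348.05
Check: goods available $4,000.05 = COGS $1,652.00 + ending $2,348.05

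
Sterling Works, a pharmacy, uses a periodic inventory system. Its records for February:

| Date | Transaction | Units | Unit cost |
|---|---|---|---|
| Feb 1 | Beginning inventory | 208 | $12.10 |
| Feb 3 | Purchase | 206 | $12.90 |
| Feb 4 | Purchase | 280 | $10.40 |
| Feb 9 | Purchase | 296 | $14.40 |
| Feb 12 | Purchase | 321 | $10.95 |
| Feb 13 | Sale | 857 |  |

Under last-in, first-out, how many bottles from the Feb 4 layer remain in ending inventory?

Feb 13, 857 sold [LIFO — newest first]: 321 @ $10.95 + 296 @ $14.40 + 240 @ $10.40 = $10,273.35
Ending inventory: 208 @ $12.10 + 206 @ $12.90 + 40 @ $10.40 = $5,590.20
Check: goods available $15,863.55 = COGS $10,273.35 + ending $5,590.20

40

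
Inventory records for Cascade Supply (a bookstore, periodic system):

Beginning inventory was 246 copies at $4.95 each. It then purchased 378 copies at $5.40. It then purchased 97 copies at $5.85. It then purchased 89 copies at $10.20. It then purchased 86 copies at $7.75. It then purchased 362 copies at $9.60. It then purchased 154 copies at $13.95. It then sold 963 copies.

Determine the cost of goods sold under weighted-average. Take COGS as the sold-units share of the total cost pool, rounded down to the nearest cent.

COGS = $7,518.59

Sale 1, sell 963: 963/1412 × $11,024.15 → $7,518.59
Ending inventory (cost pool remaining) = $3,505.56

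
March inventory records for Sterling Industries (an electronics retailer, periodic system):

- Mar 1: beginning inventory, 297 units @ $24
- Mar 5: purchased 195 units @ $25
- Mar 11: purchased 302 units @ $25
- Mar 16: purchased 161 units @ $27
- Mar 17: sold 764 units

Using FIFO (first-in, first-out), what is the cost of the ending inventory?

Mar 17, 764 sold [FIFO — oldest first]: 297 @ $24 + 195 @ $25 + 272 @ $25 = $18,803
Ending inventory: 30 @ $25 + 161 @ $27 = $5,097

Ending inventory = $5,097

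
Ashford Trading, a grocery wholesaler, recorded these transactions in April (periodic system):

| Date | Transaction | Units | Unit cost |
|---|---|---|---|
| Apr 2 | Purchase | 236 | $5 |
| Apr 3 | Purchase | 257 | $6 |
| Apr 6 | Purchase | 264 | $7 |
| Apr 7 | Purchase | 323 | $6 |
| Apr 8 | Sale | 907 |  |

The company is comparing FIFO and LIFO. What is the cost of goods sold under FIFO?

COGS = $5,470

FIFO COGS: 236 @ $5 + 257 @ $6 + 264 @ $7 + 150 @ $6 = $5,470
LIFO COGS: 323 @ $6 + 264 @ $7 + 257 @ $6 + 63 @ $5 = $5,643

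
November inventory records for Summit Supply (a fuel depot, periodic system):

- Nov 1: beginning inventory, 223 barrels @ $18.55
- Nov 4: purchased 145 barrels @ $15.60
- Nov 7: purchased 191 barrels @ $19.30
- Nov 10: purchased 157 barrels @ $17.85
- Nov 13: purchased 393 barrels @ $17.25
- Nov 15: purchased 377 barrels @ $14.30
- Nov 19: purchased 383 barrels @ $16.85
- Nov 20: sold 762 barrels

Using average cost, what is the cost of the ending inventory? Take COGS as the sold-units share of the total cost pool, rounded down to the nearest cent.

Ending inventory = $18,664.00

Nov 20, sell 762: 762/1869 × $31,511.30 → $12,847.30
Ending inventory (cost pool remaining) = $18,664.00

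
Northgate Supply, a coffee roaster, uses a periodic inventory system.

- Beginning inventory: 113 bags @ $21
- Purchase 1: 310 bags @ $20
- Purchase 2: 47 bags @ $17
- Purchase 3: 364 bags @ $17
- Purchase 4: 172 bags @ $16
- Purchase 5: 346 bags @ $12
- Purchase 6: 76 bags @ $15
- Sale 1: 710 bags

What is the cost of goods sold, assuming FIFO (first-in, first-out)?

COGS = $13,452

Sale 1 (710) [FIFO — oldest first]: 113 @ $21 + 310 @ $20 + 47 @ $17 + 240 @ $17 = $13,452
Ending inventory: 124 @ $17 + 172 @ $16 + 346 @ $12 + 76 @ $15 = $10,152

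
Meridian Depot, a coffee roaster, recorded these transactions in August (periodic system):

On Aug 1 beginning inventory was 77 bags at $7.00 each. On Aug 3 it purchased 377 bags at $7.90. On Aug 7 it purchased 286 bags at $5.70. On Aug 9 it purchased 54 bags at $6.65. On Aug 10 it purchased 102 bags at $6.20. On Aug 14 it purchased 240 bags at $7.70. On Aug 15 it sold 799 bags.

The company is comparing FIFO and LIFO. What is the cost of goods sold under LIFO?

FIFO COGS: 77 @ $7.00 + 377 @ $7.90 + 286 @ $5.70 + 54 @ $6.65 + 5 @ $6.20 = $5,537.60
LIFO COGS: 240 @ $7.70 + 102 @ $6.20 + 54 @ $6.65 + 286 @ $5.70 + 117 @ $7.90 = $5,394.00

COGS = $5,394.00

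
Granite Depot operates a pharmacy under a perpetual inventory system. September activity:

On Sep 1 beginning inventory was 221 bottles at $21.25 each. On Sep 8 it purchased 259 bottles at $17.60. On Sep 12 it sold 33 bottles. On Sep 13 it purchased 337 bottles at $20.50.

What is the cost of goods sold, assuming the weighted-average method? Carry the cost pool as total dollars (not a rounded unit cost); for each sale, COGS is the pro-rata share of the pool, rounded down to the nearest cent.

After Sep 1: 221 on hand, pool $4,696.25 (≈ $21.2500 each)
After Sep 8: 480 on hand, pool $9,254.65 (≈ $19.2805 each)
Sep 12, sell 33: 33/480 × $9,254.65 → $636.25
After Sep 13: 784 on hand, pool $15,526.90 (≈ $19.8047 each)
Ending inventory (cost pool remaining) = $15,526.90
Check: goods available $16,163.15 = COGS $636.25 + ending $15,526.90

COGS = $636.25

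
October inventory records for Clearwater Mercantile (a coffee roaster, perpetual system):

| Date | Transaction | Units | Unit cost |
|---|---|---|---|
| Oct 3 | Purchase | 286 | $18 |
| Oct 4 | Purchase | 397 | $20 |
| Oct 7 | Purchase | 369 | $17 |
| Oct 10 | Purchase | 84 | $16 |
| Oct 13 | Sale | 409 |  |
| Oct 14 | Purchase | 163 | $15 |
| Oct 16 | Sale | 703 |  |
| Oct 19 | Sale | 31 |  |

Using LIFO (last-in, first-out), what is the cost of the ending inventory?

Ending inventory = $2,808

Oct 13, 409 sold [LIFO — newest first]: 84 @ $16 + 325 @ $17 = $6,869
Oct 16, 703 sold [LIFO — newest first]: 163 @ $15 + 44 @ $17 + 397 @ $20 + 99 @ $18 = $12,915
Oct 19, 31 sold [LIFO — newest first]: 31 @ $18 = $558
Total COGS = $6,869 + $12,915 + $558 = $20,342
Ending inventory: 156 @ $18 = $2,808
Check: goods available $23,150 = COGS $20,342 + ending $2,808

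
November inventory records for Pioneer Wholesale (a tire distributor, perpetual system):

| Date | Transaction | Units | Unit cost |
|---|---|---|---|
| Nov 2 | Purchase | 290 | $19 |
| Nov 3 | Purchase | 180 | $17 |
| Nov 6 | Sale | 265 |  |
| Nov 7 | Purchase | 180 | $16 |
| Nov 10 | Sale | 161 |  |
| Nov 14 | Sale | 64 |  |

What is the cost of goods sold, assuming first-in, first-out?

Nov 6, 265 sold [FIFO — oldest first]: 265 @ $19 = $5,035
Nov 10, 161 sold [FIFO — oldest first]: 25 @ $19 + 136 @ $17 = $2,787
Nov 14, 64 sold [FIFO — oldest first]: 44 @ $17 + 20 @ $16 = $1,068
Total COGS = $5,035 + $2,787 + $1,068 = $8,890
Ending inventory: 160 @ $16 = $2,560
Check: goods available $11,450 = COGS $8,890 + ending $2,560

COGS = $8,890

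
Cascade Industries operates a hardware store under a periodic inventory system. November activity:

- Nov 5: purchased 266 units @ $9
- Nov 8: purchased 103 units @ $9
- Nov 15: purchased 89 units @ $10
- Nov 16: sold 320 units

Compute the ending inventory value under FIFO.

Ending inventory = $1,331

Nov 16, 320 sold [FIFO — oldest first]: 266 @ $9 + 54 @ $9 = $2,880
Ending inventory: 49 @ $9 + 89 @ $10 = $1,331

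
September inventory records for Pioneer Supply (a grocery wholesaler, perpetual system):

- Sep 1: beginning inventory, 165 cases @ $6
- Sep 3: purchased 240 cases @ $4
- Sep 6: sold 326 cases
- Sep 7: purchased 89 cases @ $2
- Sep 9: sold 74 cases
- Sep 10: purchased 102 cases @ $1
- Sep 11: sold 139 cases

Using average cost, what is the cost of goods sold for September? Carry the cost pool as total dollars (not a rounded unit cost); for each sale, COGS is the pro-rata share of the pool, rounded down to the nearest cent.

After Sep 1: 165 on hand, pool $990.00 (≈ $6.0000 each)
After Sep 3: 405 on hand, pool $1,950.00 (≈ $4.8148 each)
Sep 6, sell 326: 326/405 × $1,950.00 → $1,569.62
After Sep 7: 168 on hand, pool $558.38 (≈ $3.3237 each)
Sep 9, sell 74: 74/168 × $558.38 → $245.95
After Sep 10: 196 on hand, pool $414.43 (≈ $2.1144 each)
Sep 11, sell 139: 139/196 × $414.43 → $293.90
Total COGS = $1,569.62 + $245.95 + $293.90 = $2,109.47
Ending inventory (cost pool remaining) = $120.53

COGS = $2,109.47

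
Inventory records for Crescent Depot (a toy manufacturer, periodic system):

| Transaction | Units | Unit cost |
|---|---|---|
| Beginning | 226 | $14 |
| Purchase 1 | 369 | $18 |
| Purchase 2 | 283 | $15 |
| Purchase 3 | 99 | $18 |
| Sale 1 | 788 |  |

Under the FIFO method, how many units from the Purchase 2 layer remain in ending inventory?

Sale 1 (788) [FIFO — oldest first]: 226 @ $14 + 369 @ $18 + 193 @ $15 = $12,701
Ending inventory: 90 @ $15 + 99 @ $18 = $3,132
Check: goods available $15,833 = COGS $12,701 + ending $3,132

90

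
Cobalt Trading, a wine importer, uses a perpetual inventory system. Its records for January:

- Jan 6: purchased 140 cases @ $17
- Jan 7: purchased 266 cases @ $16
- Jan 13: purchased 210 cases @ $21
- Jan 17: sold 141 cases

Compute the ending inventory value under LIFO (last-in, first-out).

Jan 17, 141 sold [LIFO — newest first]: 141 @ $21 = $2,961
Ending inventory: 140 @ $17 + 266 @ $16 + 69 @ $21 = $8,085

Ending inventory = $8,085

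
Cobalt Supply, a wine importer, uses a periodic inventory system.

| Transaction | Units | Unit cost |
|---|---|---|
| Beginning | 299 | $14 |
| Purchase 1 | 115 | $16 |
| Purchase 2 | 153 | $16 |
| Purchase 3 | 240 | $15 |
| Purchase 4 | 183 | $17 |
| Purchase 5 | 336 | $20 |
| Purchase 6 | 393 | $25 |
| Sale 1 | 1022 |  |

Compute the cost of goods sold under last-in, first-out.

Sale 1 (1022) [LIFO — newest first]: 393 @ $25 + 336 @ $20 + 183 @ $17 + 110 @ $15 = $21,306
Ending inventory: 299 @ $14 + 115 @ $16 + 153 @ $16 + 130 @ $15 = $10,424

COGS = $21,306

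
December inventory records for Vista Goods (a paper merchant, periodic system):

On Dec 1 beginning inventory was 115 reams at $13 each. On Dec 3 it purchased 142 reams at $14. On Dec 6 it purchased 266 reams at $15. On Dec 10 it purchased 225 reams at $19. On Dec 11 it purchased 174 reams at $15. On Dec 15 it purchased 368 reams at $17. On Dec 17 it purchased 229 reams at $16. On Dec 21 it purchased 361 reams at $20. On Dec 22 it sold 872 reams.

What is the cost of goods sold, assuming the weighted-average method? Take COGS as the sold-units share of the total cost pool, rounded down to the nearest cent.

Dec 22, sell 872: 872/1880 × $31,498.00 → $14,609.71
Ending inventory (cost pool remaining) = $16,888.29
Check: goods available $31,498.00 = COGS $14,609.71 + ending $16,888.29

COGS = $14,609.71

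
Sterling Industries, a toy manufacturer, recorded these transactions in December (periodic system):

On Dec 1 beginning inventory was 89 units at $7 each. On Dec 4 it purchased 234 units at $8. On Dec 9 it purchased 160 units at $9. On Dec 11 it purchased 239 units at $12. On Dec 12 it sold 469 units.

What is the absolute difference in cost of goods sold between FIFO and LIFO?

$1,059

FIFO COGS: 89 @ $7 + 234 @ $8 + 146 @ $9 = $3,809
LIFO COGS: 239 @ $12 + 160 @ $9 + 70 @ $8 = $4,868
Difference = |$3,809 − $4,868| = $1,059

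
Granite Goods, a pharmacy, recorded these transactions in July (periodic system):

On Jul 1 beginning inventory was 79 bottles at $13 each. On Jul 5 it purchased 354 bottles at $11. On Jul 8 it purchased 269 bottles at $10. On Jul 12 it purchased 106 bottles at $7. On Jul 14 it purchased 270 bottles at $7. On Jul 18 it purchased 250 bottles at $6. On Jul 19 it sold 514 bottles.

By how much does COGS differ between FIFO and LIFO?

FIFO COGS: 79 @ $13 + 354 @ $11 + 81 @ $10 = $5,731
LIFO COGS: 250 @ $6 + 264 @ $7 = $3,348
Difference = |$5,731 − $3,348| = $2,383

$2,383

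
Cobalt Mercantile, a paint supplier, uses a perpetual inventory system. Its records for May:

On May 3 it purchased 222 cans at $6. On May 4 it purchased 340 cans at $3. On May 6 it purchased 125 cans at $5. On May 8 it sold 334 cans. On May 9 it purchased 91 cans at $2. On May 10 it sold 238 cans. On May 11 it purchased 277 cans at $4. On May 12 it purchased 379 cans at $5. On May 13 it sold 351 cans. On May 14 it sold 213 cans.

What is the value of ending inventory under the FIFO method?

May 8, 334 sold [FIFO — oldest first]: 222 @ $6 + 112 @ $3 = $1,668
May 10, 238 sold [FIFO — oldest first]: 228 @ $3 + 10 @ $5 = $734
May 13, 351 sold [FIFO — oldest first]: 115 @ $5 + 91 @ $2 + 145 @ $4 = $1,337
May 14, 213 sold [FIFO — oldest first]: 132 @ $4 + 81 @ $5 = $933
Total COGS = $1,668 + $734 + $1,337 + $933 = $4,672
Ending inventory: 298 @ $5 = $1,490
Check: goods available $6,162 = COGS $4,672 + ending $1,490

Ending inventory = $1,490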